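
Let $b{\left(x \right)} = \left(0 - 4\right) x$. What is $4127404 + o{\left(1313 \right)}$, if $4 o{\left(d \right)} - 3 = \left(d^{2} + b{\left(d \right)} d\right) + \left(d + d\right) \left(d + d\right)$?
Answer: $4558397$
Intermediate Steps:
$b{\left(x \right)} = - 4 x$
$o{\left(d \right)} = \frac{3}{4} + \frac{d^{2}}{4}$ ($o{\left(d \right)} = \frac{3}{4} + \frac{\left(d^{2} + - 4 d d\right) + \left(d + d\right) \left(d + d\right)}{4} = \frac{3}{4} + \frac{\left(d^{2} - 4 d^{2}\right) + 2 d 2 d}{4} = \frac{3}{4} + \frac{- 3 d^{2} + 4 d^{2}}{4} = \frac{3}{4} + \frac{d^{2}}{4}$)
$4127404 + o{\left(1313 \right)} = 4127404 + \left(\frac{3}{4} + \frac{1313^{2}}{4}\right) = 4127404 + \left(\frac{3}{4} + \frac{1}{4} \cdot 1723969\right) = 4127404 + \left(\frac{3}{4} + \frac{1723969}{4}\right) = 4127404 + 430993 = 4558397$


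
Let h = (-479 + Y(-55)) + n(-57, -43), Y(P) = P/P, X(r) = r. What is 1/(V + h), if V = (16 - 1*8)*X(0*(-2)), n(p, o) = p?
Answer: -1/535 ≈ -0.0018692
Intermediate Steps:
Y(P) = 1
h = -535 (h = (-479 + 1) - 57 = -478 - 57 = -535)
V = 0 (V = (16 - 1*8)*(0*(-2)) = (16 - 8)*0 = 8*0 = 0)
1/(V + h) = 1/(0 - 535) = 1/(-535) = -1/535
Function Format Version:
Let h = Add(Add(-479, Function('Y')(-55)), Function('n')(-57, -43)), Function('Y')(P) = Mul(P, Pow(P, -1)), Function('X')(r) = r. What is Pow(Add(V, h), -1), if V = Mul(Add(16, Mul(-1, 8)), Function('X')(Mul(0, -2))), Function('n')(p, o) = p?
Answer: Rational(-1, 535) ≈ -0.0018692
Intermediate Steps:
Function('Y')(P) = 1
h = -535 (h = Add(Add(-479, 1), -57) = Add(-478, -57) = -535)
V = 0 (V = Mul(Add(16, Mul(-1, 8)), Mul(0, -2)) = Mul(Add(16, -8), 0) = Mul(8, 0) = 0)
Pow(Add(V, h), -1) = Pow(Add(0, -535), -1) = Pow(-535, -1) = Rational(-1, 535)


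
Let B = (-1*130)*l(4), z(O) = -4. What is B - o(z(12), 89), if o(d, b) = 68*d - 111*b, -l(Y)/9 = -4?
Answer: 5471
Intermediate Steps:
l(Y) = 36 (l(Y) = -9*(-4) = 36)
o(d, b) = -111*b + 68*d
B = -4680 (B = -1*130*36 = -130*36 = -4680)
B - o(z(12), 89) = -4680 - (-111*89 + 68*(-4)) = -4680 - (-9879 - 272) = -4680 - 1*(-10151) = -4680 + 10151 = 5471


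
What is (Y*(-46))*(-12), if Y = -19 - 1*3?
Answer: -12144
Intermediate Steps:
Y = -22 (Y = -19 - 3 = -22)
(Y*(-46))*(-12) = -22*(-46)*(-12) = 1012*(-12) = -12144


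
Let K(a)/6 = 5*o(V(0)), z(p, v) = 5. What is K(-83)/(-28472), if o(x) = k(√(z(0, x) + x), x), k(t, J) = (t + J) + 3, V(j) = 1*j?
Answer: -45/14236 - 15*√5/14236 ≈ -0.0055171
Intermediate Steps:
V(j) = j
k(t, J) = 3 + J + t (k(t, J) = (J + t) + 3 = 3 + J + t)
o(x) = 3 + x + √(5 + x)
K(a) = 90 + 30*√5 (K(a) = 6*(5*(3 + 0 + √(5 + 0))) = 6*(5*(3 + 0 + √5)) = 6*(5*(3 + √5)) = 6*(15 + 5*√5) = 90 + 30*√5)
K(-83)/(-28472) = (90 + 30*√5)/(-28472) = (90 + 30*√5)*(-1/28472) = -45/14236 - 15*√5/14236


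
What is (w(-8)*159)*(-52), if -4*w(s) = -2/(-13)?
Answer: 318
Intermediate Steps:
w(s) = -1/26 (w(s) = -(-1)/(2*(-13)) = -(-1)*(-1)/(2*13) = -¼*2/13 = -1/26)
(w(-8)*159)*(-52) = -1/26*159*(-52) = -159/26*(-52) = 318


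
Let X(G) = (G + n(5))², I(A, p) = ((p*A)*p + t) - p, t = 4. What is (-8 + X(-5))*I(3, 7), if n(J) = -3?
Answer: 8064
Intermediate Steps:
I(A, p) = 4 - p + A*p² (I(A, p) = ((p*A)*p + 4) - p = ((A*p)*p + 4) - p = (A*p² + 4) - p = (4 + A*p²) - p = 4 - p + A*p²)
X(G) = (-3 + G)² (X(G) = (G - 3)² = (-3 + G)²)
(-8 + X(-5))*I(3, 7) = (-8 + (-3 - 5)²)*(4 - 1*7 + 3*7²) = (-8 + (-8)²)*(4 - 7 + 3*49) = (-8 + 64)*(4 - 7 + 147) = 56*144 = 8064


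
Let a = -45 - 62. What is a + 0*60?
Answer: -107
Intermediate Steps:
a = -107
a + 0*60 = -107 + 0*60 = -107 + 0 = -107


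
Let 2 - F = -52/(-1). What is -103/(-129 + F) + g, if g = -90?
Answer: -16007/179 ≈ -89.425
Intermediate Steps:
F = -50 (F = 2 - (-52)/(-1) = 2 - (-52)*(-1) = 2 - 1*52 = 2 - 52 = -50)
-103/(-129 + F) + g = -103/(-129 - 50) - 90 = -103/(-179) - 90 = -1/179*(-103) - 90 = 103/179 - 90 = -16007/179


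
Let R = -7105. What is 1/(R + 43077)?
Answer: 1/35972 ≈ 2.7799e-5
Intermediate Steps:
1/(R + 43077) = 1/(-7105 + 43077) = 1/35972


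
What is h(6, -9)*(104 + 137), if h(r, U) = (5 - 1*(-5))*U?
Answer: -21690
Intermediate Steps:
h(r, U) = 10*U (h(r, U) = (5 + 5)*U = 10*U)
h(6, -9)*(104 + 137) = (10*(-9))*(104 + 137) = -90*241 = -21690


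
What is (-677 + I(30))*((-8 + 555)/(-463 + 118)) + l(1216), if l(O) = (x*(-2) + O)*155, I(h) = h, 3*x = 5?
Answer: 21733753/115 ≈ 1.8899e+5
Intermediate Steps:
x = 5/3 (x = (1/3)*5 = 5/3 ≈ 1.6667)
l(O) = -1550/3 + 155*O (l(O) = ((5/3)*(-2) + O)*155 = (-10/3 + O)*155 = -1550/3 + 155*O)
(-677 + I(30))*((-8 + 555)/(-463 + 118)) + l(1216) = (-677 + 30)*((-8 + 555)/(-463 + 118)) + (-1550/3 + 155*1216) = -353909/(-345) + (-1550/3 + 188480) = -353909*(-1)/345 + 563890/3 = -647*(-547/345) + 563890/3 = 353909/345 + 563890/3 = 21733753/115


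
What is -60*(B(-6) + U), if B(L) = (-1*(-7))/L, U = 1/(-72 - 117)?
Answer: 4430/63 ≈ 70.318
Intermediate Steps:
U = -1/189 (U = 1/(-189) = -1/189 ≈ -0.0052910)
B(L) = 7/L
-60*(B(-6) + U) = -60*(7/(-6) - 1/189) = -60*(7*(-⅙) - 1/189) = -60*(-7/6 - 1/189) = -60*(-443/378) = 4430/63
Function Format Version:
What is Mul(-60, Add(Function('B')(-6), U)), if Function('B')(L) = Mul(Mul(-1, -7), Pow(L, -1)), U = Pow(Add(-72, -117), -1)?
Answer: Rational(4430, 63) ≈ 70.318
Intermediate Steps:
U = Rational(-1, 189) (U = Pow(-189, -1) = Rational(-1, 189) ≈ -0.0052910)
Function('B')(L) = Mul(7, Pow(L, -1))
Mul(-60, Add(Function('B')(-6), U)) = Mul(-60, Add(Mul(7, Pow(-6, -1)), Rational(-1, 189))) = Mul(-60, Add(Mul(7, Rational(-1, 6)), Rational(-1, 189))) = Mul(-60, Add(Rational(-7, 6), Rational(-1, 189))) = Mul(-60, Rational(-443, 378)) = Rational(4430, 63)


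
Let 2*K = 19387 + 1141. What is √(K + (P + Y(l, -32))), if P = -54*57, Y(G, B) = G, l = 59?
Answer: 3*√805 ≈ 85.118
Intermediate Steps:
P = -3078
K = 10264 (K = (19387 + 1141)/2 = (½)*20528 = 10264)
√(K + (P + Y(l, -32))) = √(10264 + (-3078 + 59)) = √(10264 - 3019) = √7245 = 3*√805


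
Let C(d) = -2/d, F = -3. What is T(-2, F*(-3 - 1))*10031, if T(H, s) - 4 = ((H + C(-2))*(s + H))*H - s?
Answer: 120372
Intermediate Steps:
T(H, s) = 4 - s + H*(1 + H)*(H + s) (T(H, s) = 4 + (((H - 2/(-2))*(s + H))*H - s) = 4 + (((H - 2*(-1/2))*(H + s))*H - s) = 4 + (((H + 1)*(H + s))*H - s) = 4 + (((1 + H)*(H + s))*H - s) = 4 + (H*(1 + H)*(H + s) - s) = 4 + (-s + H*(1 + H)*(H + s)) = 4 - s + H*(1 + H)*(H + s))
T(-2, F*(-3 - 1))*10031 = (4 + (-2)**2 + (-2)**3 - (-3)*(-3 - 1) - (-6)*(-3 - 1) - 3*(-3 - 1)*(-2)**2)*10031 = (4 + 4 - 8 - (-3)*(-4) - (-6)*(-4) - 3*(-4)*4)*10031 = (4 + 4 - 8 - 1*12 - 2*12 + 12*4)*10031 = (4 + 4 - 8 - 12 - 24 + 48)*10031 = 12*10031 = 120372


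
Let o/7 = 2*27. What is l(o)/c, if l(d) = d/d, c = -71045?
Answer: -1/71045 ≈ -1.4076e-5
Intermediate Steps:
o = 378 (o = 7*(2*27) = 7*54 = 378)
l(d) = 1
l(o)/c = 1/(-71045) = 1*(-1/71045) = -1/71045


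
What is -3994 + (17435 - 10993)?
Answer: 2448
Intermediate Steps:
-3994 + (17435 - 10993) = -3994 + 6442 = 2448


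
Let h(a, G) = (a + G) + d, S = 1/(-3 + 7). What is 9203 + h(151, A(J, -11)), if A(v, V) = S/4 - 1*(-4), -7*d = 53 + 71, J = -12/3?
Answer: 1046119/112 ≈ 9340.3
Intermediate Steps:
J = -4 (J = -12*⅓ = -4)
S = ¼ (S = 1/4 = ¼ ≈ 0.25000)
d = -124/7 (d = -(53 + 71)/7 = -⅐*124 = -124/7 ≈ -17.714)
A(v, V) = 65/16 (A(v, V) = (¼)/4 - 1*(-4) = (¼)*(¼) + 4 = 1/16 + 4 = 65/16)
h(a, G) = -124/7 + G + a (h(a, G) = (a + G) - 124/7 = (G + a) - 124/7 = -124/7 + G + a)
9203 + h(151, A(J, -11)) = 9203 + (-124/7 + 65/16 + 151) = 9203 + 15383/112 = 1046119/112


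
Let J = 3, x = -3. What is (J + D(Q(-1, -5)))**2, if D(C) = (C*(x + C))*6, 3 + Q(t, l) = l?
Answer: 281961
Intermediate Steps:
Q(t, l) = -3 + l
D(C) = 6*C*(-3 + C) (D(C) = (C*(-3 + C))*6 = 6*C*(-3 + C))
(J + D(Q(-1, -5)))**2 = (3 + 6*(-3 - 5)*(-3 + (-3 - 5)))**2 = (3 + 6*(-8)*(-3 - 8))**2 = (3 + 6*(-8)*(-11))**2 = (3 + 528)**2 = 531**2 = 281961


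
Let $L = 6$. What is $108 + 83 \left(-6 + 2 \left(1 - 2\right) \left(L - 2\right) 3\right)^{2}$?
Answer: $74808$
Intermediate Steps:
$108 + 83 \left(-6 + 2 \left(1 - 2\right) \left(L - 2\right) 3\right)^{2} = 108 + 83 \left(-6 + 2 \left(1 - 2\right) \left(6 - 2\right) 3\right)^{2} = 108 + 83 \left(-6 + 2 \left(\left(-1\right) 4\right) 3\right)^{2} = 108 + 83 \left(-6 + 2 \left(-4\right) 3\right)^{2} = 108 + 83 \left(-6 - 24\right)^{2} = 108 + 83 \left(-30\right)^{2} = 108 + 83 \cdot 900 = 108 + 74700 = 74808$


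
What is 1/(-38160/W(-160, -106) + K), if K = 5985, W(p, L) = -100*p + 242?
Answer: 2707/16195035 ≈ 0.00016715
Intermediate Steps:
W(p, L) = 242 - 100*p
1/(-38160/W(-160, -106) + K) = 1/(-38160/(242 - 100*(-160)) + 5985) = 1/(-38160/(242 + 16000) + 5985) = 1/(-38160/16242 + 5985) = 1/(-38160*1/16242 + 5985) = 1/(-6360/2707 + 5985) = 1/(16195035/2707) = 2707/16195035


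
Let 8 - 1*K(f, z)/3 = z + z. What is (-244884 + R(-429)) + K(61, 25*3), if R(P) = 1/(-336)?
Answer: -82424161/336 ≈ -2.4531e+5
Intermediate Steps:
K(f, z) = 24 - 6*z (K(f, z) = 24 - 3*(z + z) = 24 - 6*z)
R(P) = -1/336
(-244884 + R(-429)) + K(61, 25*3) = (-244884 - 1/336) + (24 - 150*3) = -82281025/336 + (24 - 6*75) = -82281025/336 + (24 - 450) = -82281025/336 - 426 = -82424161/336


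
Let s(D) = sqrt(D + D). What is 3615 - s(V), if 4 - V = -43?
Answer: 3615 - sqrt(94) ≈ 3605.3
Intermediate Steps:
V = 47 (V = 4 - 1*(-43) = 4 + 43 = 47)
s(D) = sqrt(2)*sqrt(D) (s(D) = sqrt(2*D) = sqrt(2)*sqrt(D))
3615 - s(V) = 3615 - sqrt(2)*sqrt(47) = 3615 - sqrt(94)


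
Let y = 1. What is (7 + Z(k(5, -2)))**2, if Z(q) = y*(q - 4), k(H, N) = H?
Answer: 64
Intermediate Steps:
Z(q) = -4 + q (Z(q) = 1*(q - 4) = 1*(-4 + q) = -4 + q)
(7 + Z(k(5, -2)))**2 = (7 + (-4 + 5))**2 = (7 + 1)**2 = 8**2 = 64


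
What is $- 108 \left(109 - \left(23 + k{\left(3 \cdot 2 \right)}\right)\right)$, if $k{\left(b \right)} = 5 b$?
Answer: $-6048$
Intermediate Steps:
$- 108 \left(109 - \left(23 + k{\left(3 \cdot 2 \right)}\right)\right) = - 108 \left(109 - \left(23 + 5 \cdot 3 \cdot 2\right)\right) = - 108 \left(109 - \left(23 + 5 \cdot 6\right)\right) = - 108 \left(109 - 53\right) = \left(-108\right) 56 = -6048$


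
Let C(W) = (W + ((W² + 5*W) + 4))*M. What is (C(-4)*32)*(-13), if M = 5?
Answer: 8320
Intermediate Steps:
C(W) = 20 + 5*W² + 30*W (C(W) = (W + ((W² + 5*W) + 4))*5 = (W + (4 + W² + 5*W))*5 = (4 + W² + 6*W)*5 = 20 + 5*W² + 30*W)
(C(-4)*32)*(-13) = ((20 + 5*(-4)² + 30*(-4))*32)*(-13) = ((20 + 5*16 - 120)*32)*(-13) = ((20 + 80 - 120)*32)*(-13) = -20*32*(-13) = -640*(-13) = 8320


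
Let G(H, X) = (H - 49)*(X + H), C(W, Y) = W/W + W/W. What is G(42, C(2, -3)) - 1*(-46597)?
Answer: 46289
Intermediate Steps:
C(W, Y) = 2 (C(W, Y) = 1 + 1 = 2)
G(H, X) = (-49 + H)*(H + X)
G(42, C(2, -3)) - 1*(-46597) = (42² - 49*42 - 49*2 + 42*2) - 1*(-46597) = (1764 - 2058 - 98 + 84) + 46597 = -308 + 46597 = 46289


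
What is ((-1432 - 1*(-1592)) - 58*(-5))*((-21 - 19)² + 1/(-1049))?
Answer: 755279550/1049 ≈ 7.2000e+5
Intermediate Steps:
((-1432 - 1*(-1592)) - 58*(-5))*((-21 - 19)² + 1/(-1049)) = ((-1432 + 1592) + 290)*((-40)² - 1/1049) = (160 + 290)*(1600 - 1/1049) = 450*(1678399/1049) = 755279550/1049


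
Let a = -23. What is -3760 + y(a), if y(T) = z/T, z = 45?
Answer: -86525/23 ≈ -3762.0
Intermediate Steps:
y(T) = 45/T
-3760 + y(a) = -3760 + 45/(-23) = -3760 + 45*(-1/23) = -3760 - 45/23 = -86525/23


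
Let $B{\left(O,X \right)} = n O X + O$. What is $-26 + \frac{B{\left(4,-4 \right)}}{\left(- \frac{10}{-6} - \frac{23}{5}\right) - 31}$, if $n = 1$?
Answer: $- \frac{13054}{509} \approx -25.646$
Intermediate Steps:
$B{\left(O,X \right)} = O + O X$ ($B{\left(O,X \right)} = 1 O X + O = O X + O = O + O X$)
$-26 + \frac{B{\left(4,-4 \right)}}{\left(- \frac{10}{-6} - \frac{23}{5}\right) - 31} = -26 + \frac{4 \left(1 - 4\right)}{\left(- \frac{10}{-6} - \frac{23}{5}\right) - 31} = -26 + \frac{4 \left(-3\right)}{\left(\left(-10\right) \left(- \frac{1}{6}\right) - \frac{23}{5}\right) - 31} = -26 - \frac{12}{\left(\frac{5}{3} - \frac{23}{5}\right) - 31} = -26 - \frac{12}{- \frac{44}{15} - 31} = -26 - \frac{12}{- \frac{509}{15}} = -26 - - \frac{180}{509} = -26 + \frac{180}{509} = - \frac{13054}{509}$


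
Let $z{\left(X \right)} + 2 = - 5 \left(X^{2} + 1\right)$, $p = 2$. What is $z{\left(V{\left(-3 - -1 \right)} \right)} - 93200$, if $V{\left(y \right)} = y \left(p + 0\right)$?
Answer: $-93287$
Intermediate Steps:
$V{\left(y \right)} = 2 y$ ($V{\left(y \right)} = y \left(2 + 0\right) = y 2 = 2 y$)
$z{\left(X \right)} = -7 - 5 X^{2}$ ($z{\left(X \right)} = -2 - 5 \left(X^{2} + 1\right) = -2 - 5 \left(1 + X^{2}\right) = -2 - \left(5 + 5 X^{2}\right) = -7 - 5 X^{2}$)
$z{\left(V{\left(-3 - -1 \right)} \right)} - 93200 = \left(-7 - 5 \left(2 \left(-3 - -1\right)\right)^{2}\right) - 93200 = \left(-7 - 5 \left(2 \left(-3 + 1\right)\right)^{2}\right) - 93200 = \left(-7 - 5 \left(2 \left(-2\right)\right)^{2}\right) - 93200 = \left(-7 - 5 \left(-4\right)^{2}\right) - 93200 = \left(-7 - 80\right) - 93200 = -87 - 93200 = -93287$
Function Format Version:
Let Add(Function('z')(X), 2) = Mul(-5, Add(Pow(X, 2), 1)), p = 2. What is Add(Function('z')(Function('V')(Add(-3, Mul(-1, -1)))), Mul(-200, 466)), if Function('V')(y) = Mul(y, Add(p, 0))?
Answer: -93287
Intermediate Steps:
Function('V')(y) = Mul(2, y) (Function('V')(y) = Mul(y, Add(2, 0)) = Mul(y, 2) = Mul(2, y))
Function('z')(X) = Add(-7, Mul(-5, Pow(X, 2))) (Function('z')(X) = Add(-2, Mul(-5, Add(Pow(X, 2), 1))) = Add(-2, Mul(-5, Add(1, Pow(X, 2)))) = Add(-2, Add(-5, Mul(-5, Pow(X, 2)))) = Add(-7, Mul(-5, Pow(X, 2))))
Add(Function('z')(Function('V')(Add(-3, Mul(-1, -1)))), Mul(-200, 466)) = Add(Add(-7, Mul(-5, Pow(Mul(2, Add(-3, Mul(-1, -1))), 2))), Mul(-200, 466)) = Add(Add(-7, Mul(-5, Pow(Mul(2, Add(-3, 1)), 2))), -93200) = Add(Add(-7, Mul(-5, Pow(Mul(2, -2), 2))), -93200) = Add(Add(-7, Mul(-5, Pow(-4, 2))), -93200) = Add(Add(-7, Mul(-5, 16)), -93200) = Add(Add(-7, -80), -93200) = Add(-87, -93200) = -93287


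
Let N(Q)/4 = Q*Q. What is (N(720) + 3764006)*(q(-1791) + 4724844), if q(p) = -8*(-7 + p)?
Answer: 27665745808168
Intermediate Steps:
N(Q) = 4*Q**2 (N(Q) = 4*(Q*Q) = 4*Q**2)
q(p) = 56 - 8*p
(N(720) + 3764006)*(q(-1791) + 4724844) = (4*720**2 + 3764006)*((56 - 8*(-1791)) + 4724844) = (4*518400 + 3764006)*((56 + 14328) + 4724844) = (2073600 + 3764006)*(14384 + 4724844) = 5837606*4739228 = 27665745808168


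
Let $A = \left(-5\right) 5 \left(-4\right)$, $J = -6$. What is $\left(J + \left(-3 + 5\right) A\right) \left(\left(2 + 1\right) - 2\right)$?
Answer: $194$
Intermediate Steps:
$A = 100$ ($A = \left(-25\right) \left(-4\right) = 100$)
$\left(J + \left(-3 + 5\right) A\right) \left(\left(2 + 1\right) - 2\right) = \left(-6 + \left(-3 + 5\right) 100\right) \left(\left(2 + 1\right) - 2\right) = \left(-6 + 2 \cdot 100\right) \left(3 - 2\right) = \left(-6 + 200\right) 1 = 194 \cdot 1 = 194$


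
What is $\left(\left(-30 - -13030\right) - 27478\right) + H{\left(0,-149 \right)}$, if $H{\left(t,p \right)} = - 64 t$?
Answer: $-14478$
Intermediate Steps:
$\left(\left(-30 - -13030\right) - 27478\right) + H{\left(0,-149 \right)} = \left(\left(-30 - -13030\right) - 27478\right) - 0 = \left(\left(-30 + 13030\right) - 27478\right) + 0 = \left(13000 - 27478\right) + 0 = -14478 + 0 = -14478$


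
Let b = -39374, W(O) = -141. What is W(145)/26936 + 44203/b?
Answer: -598101871/530289032 ≈ -1.1279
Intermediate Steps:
W(145)/26936 + 44203/b = -141/26936 + 44203/(-39374) = -141*1/26936 + 44203*(-1/39374) = -141/26936 - 44203/39374 = -598101871/530289032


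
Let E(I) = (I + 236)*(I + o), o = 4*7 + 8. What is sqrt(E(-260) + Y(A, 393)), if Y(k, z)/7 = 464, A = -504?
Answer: 28*sqrt(11) ≈ 92.865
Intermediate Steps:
o = 36 (o = 28 + 8 = 36)
E(I) = (36 + I)*(236 + I) (E(I) = (I + 236)*(I + 36) = (236 + I)*(36 + I) = (36 + I)*(236 + I))
Y(k, z) = 3248 (Y(k, z) = 7*464 = 3248)
sqrt(E(-260) + Y(A, 393)) = sqrt((8496 + (-260)**2 + 272*(-260)) + 3248) = sqrt((8496 + 67600 - 70720) + 3248) = sqrt(5376 + 3248) = sqrt(8624) = 28*sqrt(11)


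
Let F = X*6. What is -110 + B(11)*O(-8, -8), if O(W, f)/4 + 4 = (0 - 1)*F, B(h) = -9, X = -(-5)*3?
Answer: 3274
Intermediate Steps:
X = 15 (X = -5*(-3) = 15)
F = 90 (F = 15*6 = 90)
O(W, f) = -376 (O(W, f) = -16 + 4*((0 - 1)*90) = -16 + 4*(-1*90) = -16 + 4*(-90) = -16 - 360 = -376)
-110 + B(11)*O(-8, -8) = -110 - 9*(-376) = -110 + 3384 = 3274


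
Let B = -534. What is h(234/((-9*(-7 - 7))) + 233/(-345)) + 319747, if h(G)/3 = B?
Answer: 318145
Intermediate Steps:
h(G) = -1602 (h(G) = 3*(-534) = -1602)
h(234/((-9*(-7 - 7))) + 233/(-345)) + 319747 = -1602 + 319747 = 318145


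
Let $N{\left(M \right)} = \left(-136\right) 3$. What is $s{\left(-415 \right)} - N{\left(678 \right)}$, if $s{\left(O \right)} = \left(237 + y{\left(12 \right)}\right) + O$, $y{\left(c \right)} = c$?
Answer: $242$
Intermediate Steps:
$N{\left(M \right)} = -408$
$s{\left(O \right)} = 249 + O$ ($s{\left(O \right)} = \left(237 + 12\right) + O = 249 + O$)
$s{\left(-415 \right)} - N{\left(678 \right)} = \left(249 - 415\right) - -408 = -166 + 408 = 242$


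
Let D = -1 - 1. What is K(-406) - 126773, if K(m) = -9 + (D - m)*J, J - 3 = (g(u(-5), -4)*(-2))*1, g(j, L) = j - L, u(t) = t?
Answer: -124762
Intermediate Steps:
D = -2
J = 5 (J = 3 + ((-5 - 1*(-4))*(-2))*1 = 3 + ((-5 + 4)*(-2))*1 = 3 - 1*(-2)*1 = 3 + 2*1 = 3 + 2 = 5)
K(m) = -19 - 5*m (K(m) = -9 + (-2 - m)*5 = -9 + (-10 - 5*m) = -19 - 5*m)
K(-406) - 126773 = (-19 - 5*(-406)) - 126773 = (-19 + 2030) - 126773 = 2011 - 126773 = -124762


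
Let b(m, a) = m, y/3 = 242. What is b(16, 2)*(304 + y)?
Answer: 16480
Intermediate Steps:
y = 726 (y = 3*242 = 726)
b(16, 2)*(304 + y) = 16*(304 + 726) = 16*1030 = 16480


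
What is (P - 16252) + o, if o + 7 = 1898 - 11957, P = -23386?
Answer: -49704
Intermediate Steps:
o = -10066 (o = -7 + (1898 - 11957) = -7 - 10059 = -10066)
(P - 16252) + o = (-23386 - 16252) - 10066 = -39638 - 10066 = -49704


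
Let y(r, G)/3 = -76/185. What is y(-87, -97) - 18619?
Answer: -3444743/185 ≈ -18620.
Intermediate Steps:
y(r, G) = -228/185 (y(r, G) = 3*(-76/185) = -228/185)
y(-87, -97) - 18619 = -228/185 - 18619 = -3444743/185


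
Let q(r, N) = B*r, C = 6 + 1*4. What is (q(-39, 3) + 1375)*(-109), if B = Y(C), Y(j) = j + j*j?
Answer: 317735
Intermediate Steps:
C = 10 (C = 6 + 4 = 10)
Y(j) = j + j²
B = 110 (B = 10*(1 + 10) = 10*11 = 110)
q(r, N) = 110*r
(q(-39, 3) + 1375)*(-109) = (110*(-39) + 1375)*(-109) = (-4290 + 1375)*(-109) = -2915*(-109) = 317735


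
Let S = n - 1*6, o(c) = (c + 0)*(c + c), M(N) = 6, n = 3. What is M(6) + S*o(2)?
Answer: -18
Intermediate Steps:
o(c) = 2*c² (o(c) = c*(2*c) = 2*c²)
S = -3 (S = 3 - 1*6 = 3 - 6 = -3)
M(6) + S*o(2) = 6 - 6*2² = 6 - 6*4 = 6 - 3*8 = 6 - 24 = -18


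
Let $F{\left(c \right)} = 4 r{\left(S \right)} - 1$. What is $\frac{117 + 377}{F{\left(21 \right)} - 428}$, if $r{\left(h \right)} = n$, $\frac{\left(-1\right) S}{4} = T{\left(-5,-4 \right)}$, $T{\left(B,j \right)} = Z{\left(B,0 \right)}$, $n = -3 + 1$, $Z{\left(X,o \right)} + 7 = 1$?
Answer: $- \frac{26}{23} \approx -1.1304$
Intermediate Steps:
$Z{\left(X,o \right)} = -6$ ($Z{\left(X,o \right)} = -7 + 1 = -6$)
$n = -2$
$T{\left(B,j \right)} = -6$
$S = 24$ ($S = \left(-4\right) \left(-6\right) = 24$)
$r{\left(h \right)} = -2$
$F{\left(c \right)} = -9$ ($F{\left(c \right)} = 4 \left(-2\right) - 1 = -8 - 1 = -9$)
$\frac{117 + 377}{F{\left(21 \right)} - 428} = \frac{117 + 377}{-9 - 428} = \frac{494}{-437} = 494 \left(- \frac{1}{437}\right) = - \frac{26}{23}$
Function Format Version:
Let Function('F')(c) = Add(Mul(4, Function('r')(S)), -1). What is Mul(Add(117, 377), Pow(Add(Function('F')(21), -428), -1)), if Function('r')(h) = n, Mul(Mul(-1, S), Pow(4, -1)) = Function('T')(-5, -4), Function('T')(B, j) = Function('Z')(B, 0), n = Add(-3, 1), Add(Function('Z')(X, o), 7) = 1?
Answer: Rational(-26, 23) ≈ -1.1304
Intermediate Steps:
Function('Z')(X, o) = -6 (Function('Z')(X, o) = Add(-7, 1) = -6)
n = -2
Function('T')(B, j) = -6
S = 24 (S = Mul(-4, -6) = 24)
Function('r')(h) = -2
Function('F')(c) = -9 (Function('F')(c) = Add(Mul(4, -2), -1) = Add(-8, -1) = -9)
Mul(Add(117, 377), Pow(Add(Function('F')(21), -428), -1)) = Mul(Add(117, 377), Pow(Add(-9, -428), -1)) = Mul(494, Pow(-437, -1)) = Mul(494, Rational(-1, 437)) = Rational(-26, 23)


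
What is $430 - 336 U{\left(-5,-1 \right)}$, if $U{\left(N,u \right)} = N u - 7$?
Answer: $1102$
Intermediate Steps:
$U{\left(N,u \right)} = -7 + N u$
$430 - 336 U{\left(-5,-1 \right)} = 430 - 336 \left(-7 - -5\right) = 430 - 336 \left(-7 + 5\right) = 430 - -672 = 430 + 672 = 1102$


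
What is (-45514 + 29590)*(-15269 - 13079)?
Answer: 451413552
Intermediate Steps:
(-45514 + 29590)*(-15269 - 13079) = -15924*(-28348) = 451413552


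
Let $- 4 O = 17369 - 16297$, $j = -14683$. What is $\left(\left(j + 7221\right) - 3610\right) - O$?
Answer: $-10804$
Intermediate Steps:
$O = -268$ ($O = - \frac{17369 - 16297}{4} = \left(- \frac{1}{4}\right) 1072 = -268$)
$\left(\left(j + 7221\right) - 3610\right) - O = \left(\left(-14683 + 7221\right) - 3610\right) - -268 = \left(-7462 - 3610\right) + 268 = -11072 + 268 = -10804$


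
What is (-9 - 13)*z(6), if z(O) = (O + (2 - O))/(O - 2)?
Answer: -11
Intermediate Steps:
z(O) = 2/(-2 + O)
(-9 - 13)*z(6) = (-9 - 13)*(2/(-2 + 6)) = -44/4 = -22*1/2 = -11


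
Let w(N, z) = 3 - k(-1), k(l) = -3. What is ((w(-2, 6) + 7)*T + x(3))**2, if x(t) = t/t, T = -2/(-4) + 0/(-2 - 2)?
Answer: 225/4 ≈ 56.250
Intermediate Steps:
w(N, z) = 6 (w(N, z) = 3 - 1*(-3) = 3 + 3 = 6)
T = 1/2 (T = -2*(-1/4) + 0/(-4) = 1/2 + 0*(-1/4) = 1/2 + 0 = 1/2 ≈ 0.50000)
x(t) = 1
((w(-2, 6) + 7)*T + x(3))**2 = ((6 + 7)*(1/2) + 1)**2 = (13*(1/2) + 1)**2 = (13/2 + 1)**2 = (15/2)**2 = 225/4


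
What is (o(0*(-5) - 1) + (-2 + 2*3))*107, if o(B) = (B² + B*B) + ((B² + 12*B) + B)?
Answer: -642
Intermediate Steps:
o(B) = 3*B² + 13*B (o(B) = (B² + B²) + (B² + 13*B) = 2*B² + (B² + 13*B) = 3*B² + 13*B)
(o(0*(-5) - 1) + (-2 + 2*3))*107 = ((0*(-5) - 1)*(13 + 3*(0*(-5) - 1)) + (-2 + 2*3))*107 = ((0 - 1)*(13 + 3*(0 - 1)) + (-2 + 6))*107 = (-(13 + 3*(-1)) + 4)*107 = (-(13 - 3) + 4)*107 = (-1*10 + 4)*107 = (-10 + 4)*107 = -6*107 = -642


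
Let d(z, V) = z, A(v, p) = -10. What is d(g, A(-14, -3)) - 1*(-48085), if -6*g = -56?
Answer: 144283/3 ≈ 48094.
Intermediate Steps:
g = 28/3 (g = -⅙*(-56) = 28/3 ≈ 9.3333)
d(g, A(-14, -3)) - 1*(-48085) = 28/3 - 1*(-48085) = 28/3 + 48085 = 144283/3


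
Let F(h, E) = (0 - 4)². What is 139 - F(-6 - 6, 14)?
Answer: 123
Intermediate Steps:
F(h, E) = 16 (F(h, E) = (-4)² = 16)
139 - F(-6 - 6, 14) = 139 - 1*16 = 139 - 16 = 123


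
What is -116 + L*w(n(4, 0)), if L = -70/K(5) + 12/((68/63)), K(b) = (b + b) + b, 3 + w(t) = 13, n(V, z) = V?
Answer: -2626/51 ≈ -51.490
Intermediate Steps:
w(t) = 10 (w(t) = -3 + 13 = 10)
K(b) = 3*b (K(b) = 2*b + b = 3*b)
L = 329/51 (L = -70/(3*5) + 12/((68/63)) = -70/15 + 12/((68*(1/63))) = -70*1/15 + 12/(68/63) = -14/3 + 12*(63/68) = -14/3 + 189/17 = 329/51 ≈ 6.4510)
-116 + L*w(n(4, 0)) = -116 + (329/51)*10 = -116 + 3290/51 = -2626/51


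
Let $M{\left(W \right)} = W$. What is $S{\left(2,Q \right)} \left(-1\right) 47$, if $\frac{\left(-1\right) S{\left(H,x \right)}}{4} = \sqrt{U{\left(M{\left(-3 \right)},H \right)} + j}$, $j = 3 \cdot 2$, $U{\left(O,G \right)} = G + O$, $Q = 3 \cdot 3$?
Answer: $188 \sqrt{5} \approx 420.38$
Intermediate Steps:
$Q = 9$
$j = 6$
$S{\left(H,x \right)} = - 4 \sqrt{3 + H}$ ($S{\left(H,x \right)} = - 4 \sqrt{\left(H - 3\right) + 6} = - 4 \sqrt{\left(-3 + H\right) + 6} = - 4 \sqrt{3 + H}$)
$S{\left(2,Q \right)} \left(-1\right) 47 = - 4 \sqrt{3 + 2} \left(-1\right) 47 = - 4 \sqrt{5} \left(-1\right) 47 = 4 \sqrt{5} \cdot 47 = 188 \sqrt{5}$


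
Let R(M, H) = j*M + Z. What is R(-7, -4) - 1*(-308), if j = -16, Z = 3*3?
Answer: 429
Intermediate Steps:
Z = 9
R(M, H) = 9 - 16*M (R(M, H) = -16*M + 9 = 9 - 16*M)
R(-7, -4) - 1*(-308) = (9 - 16*(-7)) - 1*(-308) = (9 + 112) + 308 = 121 + 308 = 429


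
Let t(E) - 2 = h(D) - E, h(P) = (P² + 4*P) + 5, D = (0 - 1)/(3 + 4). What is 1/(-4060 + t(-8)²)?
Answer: -2401/9246796 ≈ -0.00025966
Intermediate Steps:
D = -⅐ (D = -1/7 = -1*⅐ = -⅐ ≈ -0.14286)
h(P) = 5 + P² + 4*P
t(E) = 316/49 - E (t(E) = 2 + ((5 + (-⅐)² + 4*(-⅐)) - E) = 2 + ((5 + 1/49 - 4/7) - E) = 2 + (218/49 - E) = 316/49 - E)
1/(-4060 + t(-8)²) = 1/(-4060 + (316/49 - 1*(-8))²) = 1/(-4060 + (316/49 + 8)²) = 1/(-4060 + (708/49)²) = 1/(-4060 + 501264/2401) = 1/(-9246796/2401) = -2401/9246796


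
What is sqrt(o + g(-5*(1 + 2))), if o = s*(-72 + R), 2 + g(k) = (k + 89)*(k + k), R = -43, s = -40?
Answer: sqrt(2378) ≈ 48.765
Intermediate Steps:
g(k) = -2 + 2*k*(89 + k) (g(k) = -2 + (k + 89)*(k + k) = -2 + (89 + k)*(2*k) = -2 + 2*k*(89 + k))
o = 4600 (o = -40*(-72 - 43) = -40*(-115) = 4600)
sqrt(o + g(-5*(1 + 2))) = sqrt(4600 + (-2 + 2*(-5*(1 + 2))**2 + 178*(-5*(1 + 2)))) = sqrt(4600 + (-2 + 2*(-5*3)**2 + 178*(-5*3))) = sqrt(4600 + (-2 + 2*(-15)**2 + 178*(-15))) = sqrt(4600 + (-2 + 2*225 - 2670)) = sqrt(4600 + (-2 + 450 - 2670)) = sqrt(4600 - 2222) = sqrt(2378)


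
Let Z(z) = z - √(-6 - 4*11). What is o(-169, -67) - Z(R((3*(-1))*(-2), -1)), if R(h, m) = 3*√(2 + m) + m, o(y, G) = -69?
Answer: -71 + 5*I*√2 ≈ -71.0 + 7.0711*I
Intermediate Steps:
R(h, m) = m + 3*√(2 + m)
Z(z) = z - 5*I*√2 (Z(z) = z - √(-6 - 44) = z - √(-50) = z - 5*I*√2)
o(-169, -67) - Z(R((3*(-1))*(-2), -1)) = -69 - ((-1 + 3*√(2 - 1)) - 5*I*√2) = -69 - ((-1 + 3*√1) - 5*I*√2) = -69 - ((-1 + 3*1) - 5*I*√2) = -69 - ((-1 + 3) - 5*I*√2) = -69 - (2 - 5*I*√2) = -69 + (-2 + 5*I*√2) = -71 + 5*I*√2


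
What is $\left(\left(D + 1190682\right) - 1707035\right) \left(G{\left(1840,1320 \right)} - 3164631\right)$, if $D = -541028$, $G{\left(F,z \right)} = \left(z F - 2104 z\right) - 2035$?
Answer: $3716848592626$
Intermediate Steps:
$G{\left(F,z \right)} = -2035 - 2104 z + F z$ ($G{\left(F,z \right)} = \left(F z - 2104 z\right) - 2035 = \left(- 2104 z + F z\right) - 2035 = -2035 - 2104 z + F z$)
$\left(\left(D + 1190682\right) - 1707035\right) \left(G{\left(1840,1320 \right)} - 3164631\right) = \left(\left(-541028 + 1190682\right) - 1707035\right) \left(\left(-2035 - 2777280 + 1840 \cdot 1320\right) - 3164631\right) = \left(649654 - 1707035\right) \left(\left(-2035 - 2777280 + 2428800\right) - 3164631\right) = - 1057381 \left(-350515 - 3164631\right) = \left(-1057381\right) \left(-3515146\right) = 3716848592626$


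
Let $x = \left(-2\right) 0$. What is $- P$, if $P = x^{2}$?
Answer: $0$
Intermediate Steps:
$x = 0$
$P = 0$ ($P = 0^{2} = 0$)
$- P = \left(-1\right) 0 = 0$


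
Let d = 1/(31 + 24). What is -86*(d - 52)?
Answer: 245874/55 ≈ 4470.4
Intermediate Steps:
d = 1/55 ≈ 0.018182
-86*(d - 52) = -86*(1/55 - 52) = -86*(-2859/55) = 245874/55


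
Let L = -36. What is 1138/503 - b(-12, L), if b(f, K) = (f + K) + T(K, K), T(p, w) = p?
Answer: 43390/503 ≈ 86.262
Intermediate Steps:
b(f, K) = f + 2*K (b(f, K) = (f + K) + K = (K + f) + K = f + 2*K)
1138/503 - b(-12, L) = 1138/503 - (-12 + 2*(-36)) = 1138*(1/503) - (-12 - 72) = 1138/503 - 1*(-84) = 1138/503 + 84 = 43390/503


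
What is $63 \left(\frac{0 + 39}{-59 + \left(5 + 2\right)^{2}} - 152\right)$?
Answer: $- \frac{98217}{10} \approx -9821.7$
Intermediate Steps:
$63 \left(\frac{0 + 39}{-59 + \left(5 + 2\right)^{2}} - 152\right) = 63 \left(\frac{39}{-59 + 7^{2}} - 152\right) = 63 \left(\frac{39}{-59 + 49} - 152\right) = 63 \left(\frac{39}{-10} - 152\right) = 63 \left(39 \left(- \frac{1}{10}\right) - 152\right) = 63 \left(- \frac{39}{10} - 152\right) = 63 \left(- \frac{1559}{10}\right) = - \frac{98217}{10}$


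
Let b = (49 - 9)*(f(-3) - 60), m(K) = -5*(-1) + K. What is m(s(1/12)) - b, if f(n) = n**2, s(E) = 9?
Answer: 2054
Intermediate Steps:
m(K) = 5 + K
b = -2040 (b = (49 - 9)*((-3)**2 - 60) = 40*(9 - 60) = 40*(-51) = -2040)
m(s(1/12)) - b = (5 + 9) - 1*(-2040) = 14 + 2040 = 2054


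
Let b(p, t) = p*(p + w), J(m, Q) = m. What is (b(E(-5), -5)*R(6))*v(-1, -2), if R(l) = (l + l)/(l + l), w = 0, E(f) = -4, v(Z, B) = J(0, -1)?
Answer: 0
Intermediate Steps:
v(Z, B) = 0
b(p, t) = p**2 (b(p, t) = p*(p + 0) = p*p = p**2)
R(l) = 1 (R(l) = (2*l)/((2*l)) = (2*l)*(1/(2*l)) = 1)
(b(E(-5), -5)*R(6))*v(-1, -2) = ((-4)**2*1)*0 = (16*1)*0 = 16*0 = 0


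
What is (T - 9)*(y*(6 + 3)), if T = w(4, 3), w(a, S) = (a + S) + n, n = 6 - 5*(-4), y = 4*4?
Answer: 3456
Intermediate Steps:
y = 16
n = 26 (n = 6 + 20 = 26)
w(a, S) = 26 + S + a (w(a, S) = (a + S) + 26 = (S + a) + 26 = 26 + S + a)
T = 33 (T = 26 + 3 + 4 = 33)
(T - 9)*(y*(6 + 3)) = (33 - 9)*(16*(6 + 3)) = 24*(16*9) = 24*144 = 3456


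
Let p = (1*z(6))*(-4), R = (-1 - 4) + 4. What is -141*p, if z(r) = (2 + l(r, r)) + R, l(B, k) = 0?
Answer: 564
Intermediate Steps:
R = -1 (R = -5 + 4 = -1)
z(r) = 1 (z(r) = (2 + 0) - 1 = 2 - 1 = 1)
p = -4 (p = (1*1)*(-4) = 1*(-4) = -4)
-141*p = -141*(-4) = 564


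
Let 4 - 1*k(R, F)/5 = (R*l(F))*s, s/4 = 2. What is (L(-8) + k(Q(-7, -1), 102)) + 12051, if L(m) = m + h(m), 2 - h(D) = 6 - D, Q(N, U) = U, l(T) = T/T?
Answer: 12091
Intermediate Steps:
l(T) = 1
s = 8 (s = 4*2 = 8)
h(D) = -4 + D (h(D) = 2 - (6 - D) = 2 + (-6 + D) = -4 + D)
L(m) = -4 + 2*m (L(m) = m + (-4 + m) = -4 + 2*m)
k(R, F) = 20 - 40*R (k(R, F) = 20 - 5*R*1*8 = 20 - 5*R*8 = 20 - 40*R)
(L(-8) + k(Q(-7, -1), 102)) + 12051 = ((-4 + 2*(-8)) + (20 - 40*(-1))) + 12051 = ((-4 - 16) + (20 + 40)) + 12051 = (-20 + 60) + 12051 = 40 + 12051 = 12091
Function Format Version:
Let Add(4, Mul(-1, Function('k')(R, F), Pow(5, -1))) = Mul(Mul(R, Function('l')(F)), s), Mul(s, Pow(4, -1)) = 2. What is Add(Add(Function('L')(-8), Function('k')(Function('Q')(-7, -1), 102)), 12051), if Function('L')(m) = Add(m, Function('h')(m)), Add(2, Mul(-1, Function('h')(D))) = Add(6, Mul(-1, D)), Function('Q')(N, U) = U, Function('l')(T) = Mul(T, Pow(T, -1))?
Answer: 12091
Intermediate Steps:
Function('l')(T) = 1
s = 8 (s = Mul(4, 2) = 8)
Function('h')(D) = Add(-4, D) (Function('h')(D) = Add(2, Mul(-1, Add(6, Mul(-1, D)))) = Add(2, Add(-6, D)) = Add(-4, D))
Function('L')(m) = Add(-4, Mul(2, m)) (Function('L')(m) = Add(m, Add(-4, m)) = Add(-4, Mul(2, m)))
Function('k')(R, F) = Add(20, Mul(-40, R)) (Function('k')(R, F) = Add(20, Mul(-5, Mul(Mul(R, 1), 8))) = Add(20, Mul(-5, Mul(R, 8))) = Add(20, Mul(-5, Mul(8, R))) = Add(20, Mul(-40, R)))
Add(Add(Function('L')(-8), Function('k')(Function('Q')(-7, -1), 102)), 12051) = Add(Add(Add(-4, Mul(2, -8)), Add(20, Mul(-40, -1))), 12051) = Add(Add(Add(-4, -16), Add(20, 40)), 12051) = Add(Add(-20, 60), 12051) = Add(40, 12051) = 12091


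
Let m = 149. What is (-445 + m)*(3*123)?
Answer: -109224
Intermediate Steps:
(-445 + m)*(3*123) = (-445 + 149)*(3*123) = -296*369 = -109224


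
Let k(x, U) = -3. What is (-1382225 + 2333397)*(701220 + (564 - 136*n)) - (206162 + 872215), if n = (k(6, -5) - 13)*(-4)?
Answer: 659237211383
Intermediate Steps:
n = 64 (n = (-3 - 13)*(-4) = -16*(-4) = 64)
(-1382225 + 2333397)*(701220 + (564 - 136*n)) - (206162 + 872215) = (-1382225 + 2333397)*(701220 + (564 - 136*64)) - (206162 + 872215) = 951172*(701220 + (564 - 8704)) - 1*1078377 = 951172*(701220 - 8140) - 1078377 = 951172*693080 - 1078377 = 659238289760 - 1078377 = 659237211383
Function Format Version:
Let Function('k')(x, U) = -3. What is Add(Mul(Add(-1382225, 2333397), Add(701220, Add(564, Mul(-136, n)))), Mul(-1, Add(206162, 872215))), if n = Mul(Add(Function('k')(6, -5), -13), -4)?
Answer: 659237211383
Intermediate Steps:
n = 64 (n = Mul(Add(-3, -13), -4) = Mul(-16, -4) = 64)
Add(Mul(Add(-1382225, 2333397), Add(701220, Add(564, Mul(-136, n)))), Mul(-1, Add(206162, 872215))) = Add(Mul(Add(-1382225, 2333397), Add(701220, Add(564, Mul(-136, 64)))), Mul(-1, Add(206162, 872215))) = Add(Mul(951172, Add(701220, Add(564, -8704))), Mul(-1, 1078377)) = Add(Mul(951172, Add(701220, -8140)), -1078377) = Add(Mul(951172, 693080), -1078377) = Add(659238289760, -1078377) = 659237211383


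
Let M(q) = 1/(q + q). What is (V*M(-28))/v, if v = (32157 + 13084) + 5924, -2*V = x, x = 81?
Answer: 3/212240 ≈ 1.4135e-5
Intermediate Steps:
V = -81/2 (V = -½*81 = -81/2 ≈ -40.500)
v = 51165 (v = 45241 + 5924 = 51165)
M(q) = 1/(2*q)
(V*M(-28))/v = -81/(4*(-28))/51165 = -81*(-1)/(4*28)*(1/51165) = -81/2*(-1/56)*(1/51165) = (81/112)*(1/51165) = 3/212240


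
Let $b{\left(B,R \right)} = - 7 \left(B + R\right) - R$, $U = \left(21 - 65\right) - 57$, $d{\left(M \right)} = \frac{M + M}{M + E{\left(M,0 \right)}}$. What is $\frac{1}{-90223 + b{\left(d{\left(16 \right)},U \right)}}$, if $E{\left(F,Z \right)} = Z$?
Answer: $- \frac{1}{89429} \approx -1.1182 \cdot 10^{-5}$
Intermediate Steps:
$d{\left(M \right)} = 2$ ($d{\left(M \right)} = \frac{M + M}{M + 0} = \frac{2 M}{M} = 2$)
$U = -101$ ($U = -44 - 57 = -101$)
$b{\left(B,R \right)} = - 8 R - 7 B$ ($b{\left(B,R \right)} = \left(- 7 B - 7 R\right) - R = - 8 R - 7 B$)
$\frac{1}{-90223 + b{\left(d{\left(16 \right)},U \right)}} = \frac{1}{-90223 - -794} = \frac{1}{-90223 + \left(808 - 14\right)} = \frac{1}{-90223 + 794} = \frac{1}{-89429} = - \frac{1}{89429}$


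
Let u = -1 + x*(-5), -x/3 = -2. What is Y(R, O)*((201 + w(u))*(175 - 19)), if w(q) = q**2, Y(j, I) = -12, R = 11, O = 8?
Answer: -2175264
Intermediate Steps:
x = 6 (x = -3*(-2) = 6)
u = -31 (u = -1 + 6*(-5) = -1 - 30 = -31)
Y(R, O)*((201 + w(u))*(175 - 19)) = -12*(201 + (-31)**2)*(175 - 19) = -12*(201 + 961)*156 = -13944*156 = -12*181272 = -2175264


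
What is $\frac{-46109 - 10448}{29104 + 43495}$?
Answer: $- \frac{56557}{72599} \approx -0.77903$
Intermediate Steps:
$\frac{-46109 - 10448}{29104 + 43495} = - \frac{56557}{72599}$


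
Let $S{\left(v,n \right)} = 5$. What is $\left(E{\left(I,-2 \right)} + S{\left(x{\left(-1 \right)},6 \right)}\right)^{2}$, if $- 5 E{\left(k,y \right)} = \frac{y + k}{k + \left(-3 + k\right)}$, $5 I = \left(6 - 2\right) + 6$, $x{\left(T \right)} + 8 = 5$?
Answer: $25$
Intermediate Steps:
$x{\left(T \right)} = -3$ ($x{\left(T \right)} = -8 + 5 = -3$)
$I = 2$ ($I = \frac{\left(6 - 2\right) + 6}{5} = \frac{4 + 6}{5} = \frac{1}{5} \cdot 10 = 2$)
$E{\left(k,y \right)} = - \frac{k + y}{5 \left(-3 + 2 k\right)}$ ($E{\left(k,y \right)} = - \frac{\left(y + k\right) \frac{1}{k + \left(-3 + k\right)}}{5} = - \frac{\left(k + y\right) \frac{1}{-3 + 2 k}}{5} = - \frac{\frac{1}{-3 + 2 k} \left(k + y\right)}{5} = - \frac{k + y}{5 \left(-3 + 2 k\right)}$)
$\left(E{\left(I,-2 \right)} + S{\left(x{\left(-1 \right)},6 \right)}\right)^{2} = \left(\frac{\left(-1\right) 2 - -2}{5 \left(-3 + 2 \cdot 2\right)} + 5\right)^{2} = \left(\frac{-2 + 2}{5 \left(-3 + 4\right)} + 5\right)^{2} = \left(\frac{1}{5} \cdot 1^{-1} \cdot 0 + 5\right)^{2} = \left(\frac{1}{5} \cdot 1 \cdot 0 + 5\right)^{2} = \left(0 + 5\right)^{2} = 5^{2} = 25$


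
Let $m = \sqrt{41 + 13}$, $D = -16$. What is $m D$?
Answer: $- 48 \sqrt{6} \approx -117.58$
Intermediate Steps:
$m = 3 \sqrt{6}$ ($m = \sqrt{54} = 3 \sqrt{6} \approx 7.3485$)
$m D = 3 \sqrt{6} \left(-16\right) = - 48 \sqrt{6}$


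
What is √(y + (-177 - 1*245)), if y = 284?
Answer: I*√138 ≈ 11.747*I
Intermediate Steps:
√(y + (-177 - 1*245)) = √(284 + (-177 - 1*245)) = √(284 + (-177 - 245)) = √(284 - 422) = √(-138) = I*√138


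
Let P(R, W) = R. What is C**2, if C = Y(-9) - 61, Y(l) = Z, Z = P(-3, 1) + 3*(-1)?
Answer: 4489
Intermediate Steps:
Z = -6 (Z = -3 + 3*(-1) = -3 - 3 = -6)
Y(l) = -6
C = -67 (C = -6 - 61 = -67)
C**2 = (-67)**2 = 4489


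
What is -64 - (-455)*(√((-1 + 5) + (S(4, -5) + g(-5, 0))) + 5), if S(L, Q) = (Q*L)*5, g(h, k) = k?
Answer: 2211 + 1820*I*√6 ≈ 2211.0 + 4458.1*I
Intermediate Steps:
S(L, Q) = 5*L*Q (S(L, Q) = (L*Q)*5 = 5*L*Q)
-64 - (-455)*(√((-1 + 5) + (S(4, -5) + g(-5, 0))) + 5) = -64 - (-455)*(√((-1 + 5) + (5*4*(-5) + 0)) + 5) = -64 - (-455)*(√(4 + (-100 + 0)) + 5) = -64 - (-455)*(√(4 - 100) + 5) = -64 - (-455)*(√(-96) + 5) = -64 - (-455)*(4*I*√6 + 5) = -64 - (-455)*(5 + 4*I*√6) = -64 - 91*(-25 - 20*I*√6) = -64 + (2275 + 1820*I*√6) = 2211 + 1820*I*√6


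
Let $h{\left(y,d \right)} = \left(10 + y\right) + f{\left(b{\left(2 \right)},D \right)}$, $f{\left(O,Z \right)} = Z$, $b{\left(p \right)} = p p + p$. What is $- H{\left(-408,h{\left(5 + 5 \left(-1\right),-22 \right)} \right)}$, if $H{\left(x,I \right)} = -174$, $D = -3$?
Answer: $174$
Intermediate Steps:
$b{\left(p \right)} = p + p^{2}$ ($b{\left(p \right)} = p^{2} + p = p + p^{2}$)
$h{\left(y,d \right)} = 7 + y$ ($h{\left(y,d \right)} = \left(10 + y\right) - 3 = 7 + y$)
$- H{\left(-408,h{\left(5 + 5 \left(-1\right),-22 \right)} \right)} = \left(-1\right) \left(-174\right) = 174$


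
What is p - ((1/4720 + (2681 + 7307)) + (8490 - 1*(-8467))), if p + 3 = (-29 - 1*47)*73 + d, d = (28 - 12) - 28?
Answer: -153437761/4720 ≈ -32508.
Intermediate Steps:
d = -12 (d = 16 - 28 = -12)
p = -5563 (p = -3 + ((-29 - 1*47)*73 - 12) = -3 + ((-29 - 47)*73 - 12) = -3 + (-76*73 - 12) = -3 + (-5548 - 12) = -3 - 5560 = -5563)
p - ((1/4720 + (2681 + 7307)) + (8490 - 1*(-8467))) = -5563 - ((1/4720 + (2681 + 7307)) + (8490 - 1*(-8467))) = -5563 - ((1/4720 + 9988) + (8490 + 8467)) = -5563 - (47143361/4720 + 16957) = -5563 - 1*127180401/4720 = -5563 - 127180401/4720 = -153437761/4720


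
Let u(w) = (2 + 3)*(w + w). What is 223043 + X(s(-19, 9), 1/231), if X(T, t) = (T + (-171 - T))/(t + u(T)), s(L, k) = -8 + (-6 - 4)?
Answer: 9273944398/41579 ≈ 2.2304e+5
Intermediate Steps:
u(w) = 10*w (u(w) = 5*(2*w) = 10*w)
s(L, k) = -18 (s(L, k) = -8 - 10 = -18)
X(T, t) = -171/(t + 10*T) (X(T, t) = (T + (-171 - T))/(t + 10*T) = -171/(t + 10*T))
223043 + X(s(-19, 9), 1/231) = 223043 - 171/(1/231 + 10*(-18)) = 223043 - 171/(1/231 - 180) = 223043 - 171/(-41579/231) = 223043 - 171*(-231/41579) = 223043 + 39501/41579 = 9273944398/41579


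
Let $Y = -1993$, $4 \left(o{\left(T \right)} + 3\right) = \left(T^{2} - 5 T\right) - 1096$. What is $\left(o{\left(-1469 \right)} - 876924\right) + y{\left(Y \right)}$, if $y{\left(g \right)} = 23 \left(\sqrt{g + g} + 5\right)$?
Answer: $- \frac{671519}{2} + 23 i \sqrt{3986} \approx -3.3576 \cdot 10^{5} + 1452.1 i$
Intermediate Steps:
$o{\left(T \right)} = -277 - \frac{5 T}{4} + \frac{T^{2}}{4}$ ($o{\left(T \right)} = -3 + \frac{\left(T^{2} - 5 T\right) - 1096}{4} = -3 + \frac{-1096 + T^{2} - 5 T}{4} = -3 - \left(274 - \frac{T^{2}}{4} + \frac{5 T}{4}\right) = -277 - \frac{5 T}{4} + \frac{T^{2}}{4}$)
$y{\left(g \right)} = 115 + 23 \sqrt{2} \sqrt{g}$ ($y{\left(g \right)} = 23 \left(\sqrt{2 g} + 5\right) = 23 \left(\sqrt{2} \sqrt{g} + 5\right) = 23 \left(5 + \sqrt{2} \sqrt{g}\right) = 115 + 23 \sqrt{2} \sqrt{g}$)
$\left(o{\left(-1469 \right)} - 876924\right) + y{\left(Y \right)} = \left(\left(-277 - - \frac{7345}{4} + \frac{\left(-1469\right)^{2}}{4}\right) - 876924\right) + \left(115 + 23 \sqrt{2} \sqrt{-1993}\right) = \left(\left(-277 + \frac{7345}{4} + \frac{1}{4} \cdot 2157961\right) - 876924\right) + \left(115 + 23 \sqrt{2} i \sqrt{1993}\right) = \left(\left(-277 + \frac{7345}{4} + \frac{2157961}{4}\right) - 876924\right) + \left(115 + 23 i \sqrt{3986}\right) = \left(\frac{1082099}{2} - 876924\right) + \left(115 + 23 i \sqrt{3986}\right) = - \frac{671749}{2} + \left(115 + 23 i \sqrt{3986}\right) = - \frac{671519}{2} + 23 i \sqrt{3986}$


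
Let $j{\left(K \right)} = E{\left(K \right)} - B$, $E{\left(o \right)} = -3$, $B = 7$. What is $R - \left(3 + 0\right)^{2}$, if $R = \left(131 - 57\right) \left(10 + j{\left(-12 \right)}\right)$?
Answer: $-9$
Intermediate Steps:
$j{\left(K \right)} = -10$ ($j{\left(K \right)} = -3 - 7 = -10$)
$R = 0$ ($R = \left(131 - 57\right) \left(10 - 10\right) = 74 \cdot 0 = 0$)
$R - \left(3 + 0\right)^{2} = 0 - \left(3 + 0\right)^{2} = 0 - 3^{2} = 0 - 9 = -9$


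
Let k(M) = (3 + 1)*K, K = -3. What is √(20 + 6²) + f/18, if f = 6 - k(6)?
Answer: 1 + 2*√14 ≈ 8.4833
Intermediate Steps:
k(M) = -12 (k(M) = (3 + 1)*(-3) = 4*(-3) = -12)
f = 18 (f = 6 - 1*(-12) = 6 + 12 = 18)
√(20 + 6²) + f/18 = √(20 + 6²) + 18/18 = √(20 + 36) + (1/18)*18 = √56 + 1 = 2*√14 + 1 = 1 + 2*√14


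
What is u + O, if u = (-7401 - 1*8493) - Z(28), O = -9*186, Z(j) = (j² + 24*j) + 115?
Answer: -19139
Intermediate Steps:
Z(j) = 115 + j² + 24*j
O = -1674
u = -17465 (u = (-7401 - 1*8493) - (115 + 28² + 24*28) = (-7401 - 8493) - (115 + 784 + 672) = -15894 - 1*1571 = -15894 - 1571 = -17465)
u + O = -17465 - 1674 = -19139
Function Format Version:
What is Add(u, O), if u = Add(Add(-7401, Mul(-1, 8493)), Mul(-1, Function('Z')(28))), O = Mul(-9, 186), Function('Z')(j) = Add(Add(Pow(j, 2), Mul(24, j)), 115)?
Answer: -19139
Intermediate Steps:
Function('Z')(j) = Add(115, Pow(j, 2), Mul(24, j))
O = -1674
u = -17465 (u = Add(Add(-7401, Mul(-1, 8493)), Mul(-1, Add(115, Pow(28, 2), Mul(24, 28)))) = Add(Add(-7401, -8493), Mul(-1, Add(115, 784, 672))) = Add(-15894, Mul(-1, 1571)) = Add(-15894, -1571) = -17465)
Add(u, O) = Add(-17465, -1674) = -19139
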